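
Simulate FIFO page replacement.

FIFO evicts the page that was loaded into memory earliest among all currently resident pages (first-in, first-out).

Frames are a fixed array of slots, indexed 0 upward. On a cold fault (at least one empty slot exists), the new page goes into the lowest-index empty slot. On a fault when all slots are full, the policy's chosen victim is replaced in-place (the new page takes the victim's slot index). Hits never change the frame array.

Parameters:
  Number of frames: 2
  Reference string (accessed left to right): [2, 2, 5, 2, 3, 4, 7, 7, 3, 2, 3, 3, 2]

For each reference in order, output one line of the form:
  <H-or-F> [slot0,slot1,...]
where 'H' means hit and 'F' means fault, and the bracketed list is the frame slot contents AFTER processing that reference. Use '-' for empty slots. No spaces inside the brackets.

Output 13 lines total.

F [2,-]
H [2,-]
F [2,5]
H [2,5]
F [3,5]
F [3,4]
F [7,4]
H [7,4]
F [7,3]
F [2,3]
H [2,3]
H [2,3]
H [2,3]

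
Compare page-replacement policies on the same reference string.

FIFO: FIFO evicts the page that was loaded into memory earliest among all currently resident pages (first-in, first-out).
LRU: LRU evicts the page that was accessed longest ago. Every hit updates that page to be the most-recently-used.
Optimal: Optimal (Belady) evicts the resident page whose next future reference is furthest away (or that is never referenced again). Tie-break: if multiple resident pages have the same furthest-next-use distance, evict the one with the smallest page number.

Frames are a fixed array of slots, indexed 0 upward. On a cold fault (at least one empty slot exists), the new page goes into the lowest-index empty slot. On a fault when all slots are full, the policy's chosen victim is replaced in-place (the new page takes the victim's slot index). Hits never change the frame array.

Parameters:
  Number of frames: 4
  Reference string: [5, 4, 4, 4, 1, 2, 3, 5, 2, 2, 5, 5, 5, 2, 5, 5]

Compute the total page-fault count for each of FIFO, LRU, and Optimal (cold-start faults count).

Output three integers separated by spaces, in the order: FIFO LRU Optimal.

--- FIFO ---
  step 0: ref 5 -> FAULT, frames=[5,-,-,-] (faults so far: 1)
  step 1: ref 4 -> FAULT, frames=[5,4,-,-] (faults so far: 2)
  step 2: ref 4 -> HIT, frames=[5,4,-,-] (faults so far: 2)
  step 3: ref 4 -> HIT, frames=[5,4,-,-] (faults so far: 2)
  step 4: ref 1 -> FAULT, frames=[5,4,1,-] (faults so far: 3)
  step 5: ref 2 -> FAULT, frames=[5,4,1,2] (faults so far: 4)
  step 6: ref 3 -> FAULT, evict 5, frames=[3,4,1,2] (faults so far: 5)
  step 7: ref 5 -> FAULT, evict 4, frames=[3,5,1,2] (faults so far: 6)
  step 8: ref 2 -> HIT, frames=[3,5,1,2] (faults so far: 6)
  step 9: ref 2 -> HIT, frames=[3,5,1,2] (faults so far: 6)
  step 10: ref 5 -> HIT, frames=[3,5,1,2] (faults so far: 6)
  step 11: ref 5 -> HIT, frames=[3,5,1,2] (faults so far: 6)
  step 12: ref 5 -> HIT, frames=[3,5,1,2] (faults so far: 6)
  step 13: ref 2 -> HIT, frames=[3,5,1,2] (faults so far: 6)
  step 14: ref 5 -> HIT, frames=[3,5,1,2] (faults so far: 6)
  step 15: ref 5 -> HIT, frames=[3,5,1,2] (faults so far: 6)
  FIFO total faults: 6
--- LRU ---
  step 0: ref 5 -> FAULT, frames=[5,-,-,-] (faults so far: 1)
  step 1: ref 4 -> FAULT, frames=[5,4,-,-] (faults so far: 2)
  step 2: ref 4 -> HIT, frames=[5,4,-,-] (faults so far: 2)
  step 3: ref 4 -> HIT, frames=[5,4,-,-] (faults so far: 2)
  step 4: ref 1 -> FAULT, frames=[5,4,1,-] (faults so far: 3)
  step 5: ref 2 -> FAULT, frames=[5,4,1,2] (faults so far: 4)
  step 6: ref 3 -> FAULT, evict 5, frames=[3,4,1,2] (faults so far: 5)
  step 7: ref 5 -> FAULT, evict 4, frames=[3,5,1,2] (faults so far: 6)
  step 8: ref 2 -> HIT, frames=[3,5,1,2] (faults so far: 6)
  step 9: ref 2 -> HIT, frames=[3,5,1,2] (faults so far: 6)
  step 10: ref 5 -> HIT, frames=[3,5,1,2] (faults so far: 6)
  step 11: ref 5 -> HIT, frames=[3,5,1,2] (faults so far: 6)
  step 12: ref 5 -> HIT, frames=[3,5,1,2] (faults so far: 6)
  step 13: ref 2 -> HIT, frames=[3,5,1,2] (faults so far: 6)
  step 14: ref 5 -> HIT, frames=[3,5,1,2] (faults so far: 6)
  step 15: ref 5 -> HIT, frames=[3,5,1,2] (faults so far: 6)
  LRU total faults: 6
--- Optimal ---
  step 0: ref 5 -> FAULT, frames=[5,-,-,-] (faults so far: 1)
  step 1: ref 4 -> FAULT, frames=[5,4,-,-] (faults so far: 2)
  step 2: ref 4 -> HIT, frames=[5,4,-,-] (faults so far: 2)
  step 3: ref 4 -> HIT, frames=[5,4,-,-] (faults so far: 2)
  step 4: ref 1 -> FAULT, frames=[5,4,1,-] (faults so far: 3)
  step 5: ref 2 -> FAULT, frames=[5,4,1,2] (faults so far: 4)
  step 6: ref 3 -> FAULT, evict 1, frames=[5,4,3,2] (faults so far: 5)
  step 7: ref 5 -> HIT, frames=[5,4,3,2] (faults so far: 5)
  step 8: ref 2 -> HIT, frames=[5,4,3,2] (faults so far: 5)
  step 9: ref 2 -> HIT, frames=[5,4,3,2] (faults so far: 5)
  step 10: ref 5 -> HIT, frames=[5,4,3,2] (faults so far: 5)
  step 11: ref 5 -> HIT, frames=[5,4,3,2] (faults so far: 5)
  step 12: ref 5 -> HIT, frames=[5,4,3,2] (faults so far: 5)
  step 13: ref 2 -> HIT, frames=[5,4,3,2] (faults so far: 5)
  step 14: ref 5 -> HIT, frames=[5,4,3,2] (faults so far: 5)
  step 15: ref 5 -> HIT, frames=[5,4,3,2] (faults so far: 5)
  Optimal total faults: 5

Answer: 6 6 5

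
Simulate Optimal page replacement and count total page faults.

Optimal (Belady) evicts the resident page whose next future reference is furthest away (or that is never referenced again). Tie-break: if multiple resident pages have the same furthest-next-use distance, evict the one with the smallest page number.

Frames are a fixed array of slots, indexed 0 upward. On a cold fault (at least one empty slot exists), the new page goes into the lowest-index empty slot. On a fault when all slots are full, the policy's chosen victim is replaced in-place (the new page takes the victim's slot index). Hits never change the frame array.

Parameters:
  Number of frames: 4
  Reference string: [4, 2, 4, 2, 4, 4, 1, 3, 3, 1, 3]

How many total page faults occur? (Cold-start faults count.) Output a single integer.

Answer: 4

Derivation:
Step 0: ref 4 → FAULT, frames=[4,-,-,-]
Step 1: ref 2 → FAULT, frames=[4,2,-,-]
Step 2: ref 4 → HIT, frames=[4,2,-,-]
Step 3: ref 2 → HIT, frames=[4,2,-,-]
Step 4: ref 4 → HIT, frames=[4,2,-,-]
Step 5: ref 4 → HIT, frames=[4,2,-,-]
Step 6: ref 1 → FAULT, frames=[4,2,1,-]
Step 7: ref 3 → FAULT, frames=[4,2,1,3]
Step 8: ref 3 → HIT, frames=[4,2,1,3]
Step 9: ref 1 → HIT, frames=[4,2,1,3]
Step 10: ref 3 → HIT, frames=[4,2,1,3]
Total faults: 4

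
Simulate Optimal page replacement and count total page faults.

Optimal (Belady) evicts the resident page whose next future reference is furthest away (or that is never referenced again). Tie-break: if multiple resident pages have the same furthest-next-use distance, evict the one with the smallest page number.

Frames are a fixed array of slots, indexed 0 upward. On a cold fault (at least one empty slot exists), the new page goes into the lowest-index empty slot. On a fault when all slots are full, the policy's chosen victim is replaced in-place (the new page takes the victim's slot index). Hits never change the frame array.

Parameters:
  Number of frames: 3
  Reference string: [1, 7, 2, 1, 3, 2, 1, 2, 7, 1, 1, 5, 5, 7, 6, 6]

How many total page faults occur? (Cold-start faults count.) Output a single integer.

Answer: 7

Derivation:
Step 0: ref 1 → FAULT, frames=[1,-,-]
Step 1: ref 7 → FAULT, frames=[1,7,-]
Step 2: ref 2 → FAULT, frames=[1,7,2]
Step 3: ref 1 → HIT, frames=[1,7,2]
Step 4: ref 3 → FAULT (evict 7), frames=[1,3,2]
Step 5: ref 2 → HIT, frames=[1,3,2]
Step 6: ref 1 → HIT, frames=[1,3,2]
Step 7: ref 2 → HIT, frames=[1,3,2]
Step 8: ref 7 → FAULT (evict 2), frames=[1,3,7]
Step 9: ref 1 → HIT, frames=[1,3,7]
Step 10: ref 1 → HIT, frames=[1,3,7]
Step 11: ref 5 → FAULT (evict 1), frames=[5,3,7]
Step 12: ref 5 → HIT, frames=[5,3,7]
Step 13: ref 7 → HIT, frames=[5,3,7]
Step 14: ref 6 → FAULT (evict 3), frames=[5,6,7]
Step 15: ref 6 → HIT, frames=[5,6,7]
Total faults: 7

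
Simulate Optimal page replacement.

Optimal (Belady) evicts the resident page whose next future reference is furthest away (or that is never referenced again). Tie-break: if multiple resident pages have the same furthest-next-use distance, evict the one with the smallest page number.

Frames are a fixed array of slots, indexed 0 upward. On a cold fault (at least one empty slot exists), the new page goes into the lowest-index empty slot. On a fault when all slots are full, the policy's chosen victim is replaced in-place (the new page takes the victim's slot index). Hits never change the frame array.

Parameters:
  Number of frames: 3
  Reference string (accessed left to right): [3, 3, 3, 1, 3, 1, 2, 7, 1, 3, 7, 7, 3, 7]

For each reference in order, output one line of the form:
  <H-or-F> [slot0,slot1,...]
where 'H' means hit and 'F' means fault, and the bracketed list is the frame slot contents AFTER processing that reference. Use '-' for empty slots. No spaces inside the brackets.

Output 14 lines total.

F [3,-,-]
H [3,-,-]
H [3,-,-]
F [3,1,-]
H [3,1,-]
H [3,1,-]
F [3,1,2]
F [3,1,7]
H [3,1,7]
H [3,1,7]
H [3,1,7]
H [3,1,7]
H [3,1,7]
H [3,1,7]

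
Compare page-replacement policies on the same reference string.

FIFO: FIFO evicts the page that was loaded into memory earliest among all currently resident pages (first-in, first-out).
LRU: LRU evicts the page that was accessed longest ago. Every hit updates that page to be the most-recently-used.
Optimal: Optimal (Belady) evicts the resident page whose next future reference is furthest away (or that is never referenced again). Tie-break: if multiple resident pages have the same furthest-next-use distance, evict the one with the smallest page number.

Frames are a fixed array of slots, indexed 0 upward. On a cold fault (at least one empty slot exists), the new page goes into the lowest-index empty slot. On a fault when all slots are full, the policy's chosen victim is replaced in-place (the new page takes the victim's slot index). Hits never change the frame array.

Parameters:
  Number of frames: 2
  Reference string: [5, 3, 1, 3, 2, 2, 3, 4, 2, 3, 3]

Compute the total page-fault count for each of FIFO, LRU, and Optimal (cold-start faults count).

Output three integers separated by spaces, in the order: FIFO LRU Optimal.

Answer: 8 7 6

Derivation:
--- FIFO ---
  step 0: ref 5 -> FAULT, frames=[5,-] (faults so far: 1)
  step 1: ref 3 -> FAULT, frames=[5,3] (faults so far: 2)
  step 2: ref 1 -> FAULT, evict 5, frames=[1,3] (faults so far: 3)
  step 3: ref 3 -> HIT, frames=[1,3] (faults so far: 3)
  step 4: ref 2 -> FAULT, evict 3, frames=[1,2] (faults so far: 4)
  step 5: ref 2 -> HIT, frames=[1,2] (faults so far: 4)
  step 6: ref 3 -> FAULT, evict 1, frames=[3,2] (faults so far: 5)
  step 7: ref 4 -> FAULT, evict 2, frames=[3,4] (faults so far: 6)
  step 8: ref 2 -> FAULT, evict 3, frames=[2,4] (faults so far: 7)
  step 9: ref 3 -> FAULT, evict 4, frames=[2,3] (faults so far: 8)
  step 10: ref 3 -> HIT, frames=[2,3] (faults so far: 8)
  FIFO total faults: 8
--- LRU ---
  step 0: ref 5 -> FAULT, frames=[5,-] (faults so far: 1)
  step 1: ref 3 -> FAULT, frames=[5,3] (faults so far: 2)
  step 2: ref 1 -> FAULT, evict 5, frames=[1,3] (faults so far: 3)
  step 3: ref 3 -> HIT, frames=[1,3] (faults so far: 3)
  step 4: ref 2 -> FAULT, evict 1, frames=[2,3] (faults so far: 4)
  step 5: ref 2 -> HIT, frames=[2,3] (faults so far: 4)
  step 6: ref 3 -> HIT, frames=[2,3] (faults so far: 4)
  step 7: ref 4 -> FAULT, evict 2, frames=[4,3] (faults so far: 5)
  step 8: ref 2 -> FAULT, evict 3, frames=[4,2] (faults so far: 6)
  step 9: ref 3 -> FAULT, evict 4, frames=[3,2] (faults so far: 7)
  step 10: ref 3 -> HIT, frames=[3,2] (faults so far: 7)
  LRU total faults: 7
--- Optimal ---
  step 0: ref 5 -> FAULT, frames=[5,-] (faults so far: 1)
  step 1: ref 3 -> FAULT, frames=[5,3] (faults so far: 2)
  step 2: ref 1 -> FAULT, evict 5, frames=[1,3] (faults so far: 3)
  step 3: ref 3 -> HIT, frames=[1,3] (faults so far: 3)
  step 4: ref 2 -> FAULT, evict 1, frames=[2,3] (faults so far: 4)
  step 5: ref 2 -> HIT, frames=[2,3] (faults so far: 4)
  step 6: ref 3 -> HIT, frames=[2,3] (faults so far: 4)
  step 7: ref 4 -> FAULT, evict 3, frames=[2,4] (faults so far: 5)
  step 8: ref 2 -> HIT, frames=[2,4] (faults so far: 5)
  step 9: ref 3 -> FAULT, evict 2, frames=[3,4] (faults so far: 6)
  step 10: ref 3 -> HIT, frames=[3,4] (faults so far: 6)
  Optimal total faults: 6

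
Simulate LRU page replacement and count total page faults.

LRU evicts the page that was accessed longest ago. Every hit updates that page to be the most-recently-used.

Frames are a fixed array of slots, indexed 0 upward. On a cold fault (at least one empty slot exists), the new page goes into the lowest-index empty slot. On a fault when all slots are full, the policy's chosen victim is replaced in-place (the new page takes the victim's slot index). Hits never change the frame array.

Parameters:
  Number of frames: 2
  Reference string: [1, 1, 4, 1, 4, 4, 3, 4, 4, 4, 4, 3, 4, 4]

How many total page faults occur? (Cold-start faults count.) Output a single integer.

Step 0: ref 1 → FAULT, frames=[1,-]
Step 1: ref 1 → HIT, frames=[1,-]
Step 2: ref 4 → FAULT, frames=[1,4]
Step 3: ref 1 → HIT, frames=[1,4]
Step 4: ref 4 → HIT, frames=[1,4]
Step 5: ref 4 → HIT, frames=[1,4]
Step 6: ref 3 → FAULT (evict 1), frames=[3,4]
Step 7: ref 4 → HIT, frames=[3,4]
Step 8: ref 4 → HIT, frames=[3,4]
Step 9: ref 4 → HIT, frames=[3,4]
Step 10: ref 4 → HIT, frames=[3,4]
Step 11: ref 3 → HIT, frames=[3,4]
Step 12: ref 4 → HIT, frames=[3,4]
Step 13: ref 4 → HIT, frames=[3,4]
Total faults: 3

Answer: 3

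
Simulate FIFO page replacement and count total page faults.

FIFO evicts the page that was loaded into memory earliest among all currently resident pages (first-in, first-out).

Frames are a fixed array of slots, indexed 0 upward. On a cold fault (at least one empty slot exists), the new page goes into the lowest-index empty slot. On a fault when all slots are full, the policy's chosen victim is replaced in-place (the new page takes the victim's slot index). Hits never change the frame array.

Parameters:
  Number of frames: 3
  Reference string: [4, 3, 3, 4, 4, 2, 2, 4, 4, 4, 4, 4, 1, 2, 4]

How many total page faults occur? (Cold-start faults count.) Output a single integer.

Step 0: ref 4 → FAULT, frames=[4,-,-]
Step 1: ref 3 → FAULT, frames=[4,3,-]
Step 2: ref 3 → HIT, frames=[4,3,-]
Step 3: ref 4 → HIT, frames=[4,3,-]
Step 4: ref 4 → HIT, frames=[4,3,-]
Step 5: ref 2 → FAULT, frames=[4,3,2]
Step 6: ref 2 → HIT, frames=[4,3,2]
Step 7: ref 4 → HIT, frames=[4,3,2]
Step 8: ref 4 → HIT, frames=[4,3,2]
Step 9: ref 4 → HIT, frames=[4,3,2]
Step 10: ref 4 → HIT, frames=[4,3,2]
Step 11: ref 4 → HIT, frames=[4,3,2]
Step 12: ref 1 → FAULT (evict 4), frames=[1,3,2]
Step 13: ref 2 → HIT, frames=[1,3,2]
Step 14: ref 4 → FAULT (evict 3), frames=[1,4,2]
Total faults: 5

Answer: 5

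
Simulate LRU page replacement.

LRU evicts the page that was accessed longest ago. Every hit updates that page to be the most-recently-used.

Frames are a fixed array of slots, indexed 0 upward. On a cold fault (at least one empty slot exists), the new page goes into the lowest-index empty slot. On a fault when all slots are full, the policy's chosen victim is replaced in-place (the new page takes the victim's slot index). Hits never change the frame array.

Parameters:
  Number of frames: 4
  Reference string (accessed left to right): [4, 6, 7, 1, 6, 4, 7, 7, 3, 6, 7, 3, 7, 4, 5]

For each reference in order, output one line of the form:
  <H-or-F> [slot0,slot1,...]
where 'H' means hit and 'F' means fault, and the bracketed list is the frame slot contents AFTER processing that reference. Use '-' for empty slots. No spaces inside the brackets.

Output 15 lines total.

F [4,-,-,-]
F [4,6,-,-]
F [4,6,7,-]
F [4,6,7,1]
H [4,6,7,1]
H [4,6,7,1]
H [4,6,7,1]
H [4,6,7,1]
F [4,6,7,3]
H [4,6,7,3]
H [4,6,7,3]
H [4,6,7,3]
H [4,6,7,3]
H [4,6,7,3]
F [4,5,7,3]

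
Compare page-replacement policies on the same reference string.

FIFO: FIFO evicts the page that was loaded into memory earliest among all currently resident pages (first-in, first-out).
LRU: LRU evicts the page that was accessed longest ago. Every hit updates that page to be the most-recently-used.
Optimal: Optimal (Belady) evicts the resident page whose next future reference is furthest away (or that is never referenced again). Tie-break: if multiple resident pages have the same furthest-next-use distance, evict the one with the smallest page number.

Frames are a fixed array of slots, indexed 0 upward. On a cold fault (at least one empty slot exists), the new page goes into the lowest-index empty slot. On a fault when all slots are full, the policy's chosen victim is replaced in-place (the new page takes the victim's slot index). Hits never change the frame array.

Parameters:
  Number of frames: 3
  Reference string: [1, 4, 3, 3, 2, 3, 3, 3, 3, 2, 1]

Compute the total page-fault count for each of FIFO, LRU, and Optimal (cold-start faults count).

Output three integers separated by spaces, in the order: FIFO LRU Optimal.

Answer: 5 5 4

Derivation:
--- FIFO ---
  step 0: ref 1 -> FAULT, frames=[1,-,-] (faults so far: 1)
  step 1: ref 4 -> FAULT, frames=[1,4,-] (faults so far: 2)
  step 2: ref 3 -> FAULT, frames=[1,4,3] (faults so far: 3)
  step 3: ref 3 -> HIT, frames=[1,4,3] (faults so far: 3)
  step 4: ref 2 -> FAULT, evict 1, frames=[2,4,3] (faults so far: 4)
  step 5: ref 3 -> HIT, frames=[2,4,3] (faults so far: 4)
  step 6: ref 3 -> HIT, frames=[2,4,3] (faults so far: 4)
  step 7: ref 3 -> HIT, frames=[2,4,3] (faults so far: 4)
  step 8: ref 3 -> HIT, frames=[2,4,3] (faults so far: 4)
  step 9: ref 2 -> HIT, frames=[2,4,3] (faults so far: 4)
  step 10: ref 1 -> FAULT, evict 4, frames=[2,1,3] (faults so far: 5)
  FIFO total faults: 5
--- LRU ---
  step 0: ref 1 -> FAULT, frames=[1,-,-] (faults so far: 1)
  step 1: ref 4 -> FAULT, frames=[1,4,-] (faults so far: 2)
  step 2: ref 3 -> FAULT, frames=[1,4,3] (faults so far: 3)
  step 3: ref 3 -> HIT, frames=[1,4,3] (faults so far: 3)
  step 4: ref 2 -> FAULT, evict 1, frames=[2,4,3] (faults so far: 4)
  step 5: ref 3 -> HIT, frames=[2,4,3] (faults so far: 4)
  step 6: ref 3 -> HIT, frames=[2,4,3] (faults so far: 4)
  step 7: ref 3 -> HIT, frames=[2,4,3] (faults so far: 4)
  step 8: ref 3 -> HIT, frames=[2,4,3] (faults so far: 4)
  step 9: ref 2 -> HIT, frames=[2,4,3] (faults so far: 4)
  step 10: ref 1 -> FAULT, evict 4, frames=[2,1,3] (faults so far: 5)
  LRU total faults: 5
--- Optimal ---
  step 0: ref 1 -> FAULT, frames=[1,-,-] (faults so far: 1)
  step 1: ref 4 -> FAULT, frames=[1,4,-] (faults so far: 2)
  step 2: ref 3 -> FAULT, frames=[1,4,3] (faults so far: 3)
  step 3: ref 3 -> HIT, frames=[1,4,3] (faults so far: 3)
  step 4: ref 2 -> FAULT, evict 4, frames=[1,2,3] (faults so far: 4)
  step 5: ref 3 -> HIT, frames=[1,2,3] (faults so far: 4)
  step 6: ref 3 -> HIT, frames=[1,2,3] (faults so far: 4)
  step 7: ref 3 -> HIT, frames=[1,2,3] (faults so far: 4)
  step 8: ref 3 -> HIT, frames=[1,2,3] (faults so far: 4)
  step 9: ref 2 -> HIT, frames=[1,2,3] (faults so far: 4)
  step 10: ref 1 -> HIT, frames=[1,2,3] (faults so far: 4)
  Optimal total faults: 4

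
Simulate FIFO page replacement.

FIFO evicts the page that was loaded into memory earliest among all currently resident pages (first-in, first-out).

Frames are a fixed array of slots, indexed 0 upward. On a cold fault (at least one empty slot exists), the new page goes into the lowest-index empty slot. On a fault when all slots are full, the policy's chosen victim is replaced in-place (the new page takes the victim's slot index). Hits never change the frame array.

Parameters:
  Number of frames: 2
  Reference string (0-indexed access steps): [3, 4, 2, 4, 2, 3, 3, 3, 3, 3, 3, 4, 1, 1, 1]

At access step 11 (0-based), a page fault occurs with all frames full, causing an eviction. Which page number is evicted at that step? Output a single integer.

Step 0: ref 3 -> FAULT, frames=[3,-]
Step 1: ref 4 -> FAULT, frames=[3,4]
Step 2: ref 2 -> FAULT, evict 3, frames=[2,4]
Step 3: ref 4 -> HIT, frames=[2,4]
Step 4: ref 2 -> HIT, frames=[2,4]
Step 5: ref 3 -> FAULT, evict 4, frames=[2,3]
Step 6: ref 3 -> HIT, frames=[2,3]
Step 7: ref 3 -> HIT, frames=[2,3]
Step 8: ref 3 -> HIT, frames=[2,3]
Step 9: ref 3 -> HIT, frames=[2,3]
Step 10: ref 3 -> HIT, frames=[2,3]
Step 11: ref 4 -> FAULT, evict 2, frames=[4,3]
At step 11: evicted page 2

Answer: 2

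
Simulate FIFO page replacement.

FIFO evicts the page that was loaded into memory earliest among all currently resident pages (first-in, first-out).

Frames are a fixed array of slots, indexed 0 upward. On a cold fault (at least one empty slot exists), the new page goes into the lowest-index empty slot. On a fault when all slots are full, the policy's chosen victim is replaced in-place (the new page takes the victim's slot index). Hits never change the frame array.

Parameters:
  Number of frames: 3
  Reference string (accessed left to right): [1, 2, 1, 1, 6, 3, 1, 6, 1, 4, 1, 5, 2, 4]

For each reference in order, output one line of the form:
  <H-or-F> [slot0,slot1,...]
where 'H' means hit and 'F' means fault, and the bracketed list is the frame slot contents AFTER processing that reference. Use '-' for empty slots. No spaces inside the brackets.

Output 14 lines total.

F [1,-,-]
F [1,2,-]
H [1,2,-]
H [1,2,-]
F [1,2,6]
F [3,2,6]
F [3,1,6]
H [3,1,6]
H [3,1,6]
F [3,1,4]
H [3,1,4]
F [5,1,4]
F [5,2,4]
H [5,2,4]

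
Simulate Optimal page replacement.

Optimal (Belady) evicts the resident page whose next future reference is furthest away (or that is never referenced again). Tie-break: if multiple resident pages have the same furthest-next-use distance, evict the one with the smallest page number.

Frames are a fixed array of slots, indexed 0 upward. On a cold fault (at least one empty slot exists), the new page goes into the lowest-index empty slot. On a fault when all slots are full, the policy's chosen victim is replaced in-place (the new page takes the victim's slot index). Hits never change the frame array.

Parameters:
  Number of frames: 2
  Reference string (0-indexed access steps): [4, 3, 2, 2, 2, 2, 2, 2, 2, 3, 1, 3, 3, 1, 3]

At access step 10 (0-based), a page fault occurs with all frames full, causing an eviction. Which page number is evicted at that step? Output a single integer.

Answer: 2

Derivation:
Step 0: ref 4 -> FAULT, frames=[4,-]
Step 1: ref 3 -> FAULT, frames=[4,3]
Step 2: ref 2 -> FAULT, evict 4, frames=[2,3]
Step 3: ref 2 -> HIT, frames=[2,3]
Step 4: ref 2 -> HIT, frames=[2,3]
Step 5: ref 2 -> HIT, frames=[2,3]
Step 6: ref 2 -> HIT, frames=[2,3]
Step 7: ref 2 -> HIT, frames=[2,3]
Step 8: ref 2 -> HIT, frames=[2,3]
Step 9: ref 3 -> HIT, frames=[2,3]
Step 10: ref 1 -> FAULT, evict 2, frames=[1,3]
At step 10: evicted page 2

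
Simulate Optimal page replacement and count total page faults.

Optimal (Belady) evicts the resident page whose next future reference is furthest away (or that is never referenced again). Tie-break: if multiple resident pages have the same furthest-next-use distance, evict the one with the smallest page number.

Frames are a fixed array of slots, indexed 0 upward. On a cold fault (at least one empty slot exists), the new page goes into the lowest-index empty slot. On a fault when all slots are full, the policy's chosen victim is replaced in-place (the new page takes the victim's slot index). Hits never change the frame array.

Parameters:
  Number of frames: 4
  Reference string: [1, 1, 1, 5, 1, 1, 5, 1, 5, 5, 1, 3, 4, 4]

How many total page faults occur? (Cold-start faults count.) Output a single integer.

Step 0: ref 1 → FAULT, frames=[1,-,-,-]
Step 1: ref 1 → HIT, frames=[1,-,-,-]
Step 2: ref 1 → HIT, frames=[1,-,-,-]
Step 3: ref 5 → FAULT, frames=[1,5,-,-]
Step 4: ref 1 → HIT, frames=[1,5,-,-]
Step 5: ref 1 → HIT, frames=[1,5,-,-]
Step 6: ref 5 → HIT, frames=[1,5,-,-]
Step 7: ref 1 → HIT, frames=[1,5,-,-]
Step 8: ref 5 → HIT, frames=[1,5,-,-]
Step 9: ref 5 → HIT, frames=[1,5,-,-]
Step 10: ref 1 → HIT, frames=[1,5,-,-]
Step 11: ref 3 → FAULT, frames=[1,5,3,-]
Step 12: ref 4 → FAULT, frames=[1,5,3,4]
Step 13: ref 4 → HIT, frames=[1,5,3,4]
Total faults: 4

Answer: 4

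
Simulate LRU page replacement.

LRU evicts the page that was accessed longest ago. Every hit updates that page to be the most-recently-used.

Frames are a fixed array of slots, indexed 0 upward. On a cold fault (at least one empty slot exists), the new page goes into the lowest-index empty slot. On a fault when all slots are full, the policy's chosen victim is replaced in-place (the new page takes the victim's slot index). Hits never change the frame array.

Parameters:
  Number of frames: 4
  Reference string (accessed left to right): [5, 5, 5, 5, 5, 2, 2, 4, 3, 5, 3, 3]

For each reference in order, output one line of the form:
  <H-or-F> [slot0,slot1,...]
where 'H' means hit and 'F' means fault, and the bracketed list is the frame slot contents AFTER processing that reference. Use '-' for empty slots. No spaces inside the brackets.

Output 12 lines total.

F [5,-,-,-]
H [5,-,-,-]
H [5,-,-,-]
H [5,-,-,-]
H [5,-,-,-]
F [5,2,-,-]
H [5,2,-,-]
F [5,2,4,-]
F [5,2,4,3]
H [5,2,4,3]
H [5,2,4,3]
H [5,2,4,3]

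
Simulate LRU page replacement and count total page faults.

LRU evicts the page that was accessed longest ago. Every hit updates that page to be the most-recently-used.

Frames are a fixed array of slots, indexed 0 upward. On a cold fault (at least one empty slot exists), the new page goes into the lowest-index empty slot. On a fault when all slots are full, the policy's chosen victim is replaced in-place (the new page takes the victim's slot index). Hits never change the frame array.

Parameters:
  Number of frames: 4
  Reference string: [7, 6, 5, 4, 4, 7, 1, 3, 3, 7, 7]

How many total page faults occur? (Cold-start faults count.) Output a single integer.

Step 0: ref 7 → FAULT, frames=[7,-,-,-]
Step 1: ref 6 → FAULT, frames=[7,6,-,-]
Step 2: ref 5 → FAULT, frames=[7,6,5,-]
Step 3: ref 4 → FAULT, frames=[7,6,5,4]
Step 4: ref 4 → HIT, frames=[7,6,5,4]
Step 5: ref 7 → HIT, frames=[7,6,5,4]
Step 6: ref 1 → FAULT (evict 6), frames=[7,1,5,4]
Step 7: ref 3 → FAULT (evict 5), frames=[7,1,3,4]
Step 8: ref 3 → HIT, frames=[7,1,3,4]
Step 9: ref 7 → HIT, frames=[7,1,3,4]
Step 10: ref 7 → HIT, frames=[7,1,3,4]
Total faults: 6

Answer: 6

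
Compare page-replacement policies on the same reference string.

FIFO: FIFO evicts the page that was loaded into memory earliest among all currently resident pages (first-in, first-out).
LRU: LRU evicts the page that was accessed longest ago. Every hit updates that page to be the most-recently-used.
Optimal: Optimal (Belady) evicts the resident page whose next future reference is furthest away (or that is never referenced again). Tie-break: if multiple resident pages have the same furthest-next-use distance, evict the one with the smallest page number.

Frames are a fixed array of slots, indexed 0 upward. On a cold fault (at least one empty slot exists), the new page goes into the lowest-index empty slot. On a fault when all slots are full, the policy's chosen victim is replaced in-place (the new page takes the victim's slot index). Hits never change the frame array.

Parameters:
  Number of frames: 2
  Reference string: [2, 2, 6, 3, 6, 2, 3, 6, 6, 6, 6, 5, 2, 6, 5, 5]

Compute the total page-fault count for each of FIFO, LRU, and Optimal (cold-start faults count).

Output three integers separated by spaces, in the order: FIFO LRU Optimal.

Answer: 9 10 7

Derivation:
--- FIFO ---
  step 0: ref 2 -> FAULT, frames=[2,-] (faults so far: 1)
  step 1: ref 2 -> HIT, frames=[2,-] (faults so far: 1)
  step 2: ref 6 -> FAULT, frames=[2,6] (faults so far: 2)
  step 3: ref 3 -> FAULT, evict 2, frames=[3,6] (faults so far: 3)
  step 4: ref 6 -> HIT, frames=[3,6] (faults so far: 3)
  step 5: ref 2 -> FAULT, evict 6, frames=[3,2] (faults so far: 4)
  step 6: ref 3 -> HIT, frames=[3,2] (faults so far: 4)
  step 7: ref 6 -> FAULT, evict 3, frames=[6,2] (faults so far: 5)
  step 8: ref 6 -> HIT, frames=[6,2] (faults so far: 5)
  step 9: ref 6 -> HIT, frames=[6,2] (faults so far: 5)
  step 10: ref 6 -> HIT, frames=[6,2] (faults so far: 5)
  step 11: ref 5 -> FAULT, evict 2, frames=[6,5] (faults so far: 6)
  step 12: ref 2 -> FAULT, evict 6, frames=[2,5] (faults so far: 7)
  step 13: ref 6 -> FAULT, evict 5, frames=[2,6] (faults so far: 8)
  step 14: ref 5 -> FAULT, evict 2, frames=[5,6] (faults so far: 9)
  step 15: ref 5 -> HIT, frames=[5,6] (faults so far: 9)
  FIFO total faults: 9
--- LRU ---
  step 0: ref 2 -> FAULT, frames=[2,-] (faults so far: 1)
  step 1: ref 2 -> HIT, frames=[2,-] (faults so far: 1)
  step 2: ref 6 -> FAULT, frames=[2,6] (faults so far: 2)
  step 3: ref 3 -> FAULT, evict 2, frames=[3,6] (faults so far: 3)
  step 4: ref 6 -> HIT, frames=[3,6] (faults so far: 3)
  step 5: ref 2 -> FAULT, evict 3, frames=[2,6] (faults so far: 4)
  step 6: ref 3 -> FAULT, evict 6, frames=[2,3] (faults so far: 5)
  step 7: ref 6 -> FAULT, evict 2, frames=[6,3] (faults so far: 6)
  step 8: ref 6 -> HIT, frames=[6,3] (faults so far: 6)
  step 9: ref 6 -> HIT, frames=[6,3] (faults so far: 6)
  step 10: ref 6 -> HIT, frames=[6,3] (faults so far: 6)
  step 11: ref 5 -> FAULT, evict 3, frames=[6,5] (faults so far: 7)
  step 12: ref 2 -> FAULT, evict 6, frames=[2,5] (faults so far: 8)
  step 13: ref 6 -> FAULT, evict 5, frames=[2,6] (faults so far: 9)
  step 14: ref 5 -> FAULT, evict 2, frames=[5,6] (faults so far: 10)
  step 15: ref 5 -> HIT, frames=[5,6] (faults so far: 10)
  LRU total faults: 10
--- Optimal ---
  step 0: ref 2 -> FAULT, frames=[2,-] (faults so far: 1)
  step 1: ref 2 -> HIT, frames=[2,-] (faults so far: 1)
  step 2: ref 6 -> FAULT, frames=[2,6] (faults so far: 2)
  step 3: ref 3 -> FAULT, evict 2, frames=[3,6] (faults so far: 3)
  step 4: ref 6 -> HIT, frames=[3,6] (faults so far: 3)
  step 5: ref 2 -> FAULT, evict 6, frames=[3,2] (faults so far: 4)
  step 6: ref 3 -> HIT, frames=[3,2] (faults so far: 4)
  step 7: ref 6 -> FAULT, evict 3, frames=[6,2] (faults so far: 5)
  step 8: ref 6 -> HIT, frames=[6,2] (faults so far: 5)
  step 9: ref 6 -> HIT, frames=[6,2] (faults so far: 5)
  step 10: ref 6 -> HIT, frames=[6,2] (faults so far: 5)
  step 11: ref 5 -> FAULT, evict 6, frames=[5,2] (faults so far: 6)
  step 12: ref 2 -> HIT, frames=[5,2] (faults so far: 6)
  step 13: ref 6 -> FAULT, evict 2, frames=[5,6] (faults so far: 7)
  step 14: ref 5 -> HIT, frames=[5,6] (faults so far: 7)
  step 15: ref 5 -> HIT, frames=[5,6] (faults so far: 7)
  Optimal total faults: 7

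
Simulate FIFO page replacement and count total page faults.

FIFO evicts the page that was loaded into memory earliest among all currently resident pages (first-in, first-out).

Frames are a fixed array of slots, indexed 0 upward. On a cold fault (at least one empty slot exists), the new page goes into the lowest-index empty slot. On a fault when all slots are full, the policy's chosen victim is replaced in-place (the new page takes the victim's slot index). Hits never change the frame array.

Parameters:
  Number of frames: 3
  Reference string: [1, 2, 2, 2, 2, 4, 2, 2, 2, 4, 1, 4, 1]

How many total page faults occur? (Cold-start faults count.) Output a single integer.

Step 0: ref 1 → FAULT, frames=[1,-,-]
Step 1: ref 2 → FAULT, frames=[1,2,-]
Step 2: ref 2 → HIT, frames=[1,2,-]
Step 3: ref 2 → HIT, frames=[1,2,-]
Step 4: ref 2 → HIT, frames=[1,2,-]
Step 5: ref 4 → FAULT, frames=[1,2,4]
Step 6: ref 2 → HIT, frames=[1,2,4]
Step 7: ref 2 → HIT, frames=[1,2,4]
Step 8: ref 2 → HIT, frames=[1,2,4]
Step 9: ref 4 → HIT, frames=[1,2,4]
Step 10: ref 1 → HIT, frames=[1,2,4]
Step 11: ref 4 → HIT, frames=[1,2,4]
Step 12: ref 1 → HIT, frames=[1,2,4]
Total faults: 3

Answer: 3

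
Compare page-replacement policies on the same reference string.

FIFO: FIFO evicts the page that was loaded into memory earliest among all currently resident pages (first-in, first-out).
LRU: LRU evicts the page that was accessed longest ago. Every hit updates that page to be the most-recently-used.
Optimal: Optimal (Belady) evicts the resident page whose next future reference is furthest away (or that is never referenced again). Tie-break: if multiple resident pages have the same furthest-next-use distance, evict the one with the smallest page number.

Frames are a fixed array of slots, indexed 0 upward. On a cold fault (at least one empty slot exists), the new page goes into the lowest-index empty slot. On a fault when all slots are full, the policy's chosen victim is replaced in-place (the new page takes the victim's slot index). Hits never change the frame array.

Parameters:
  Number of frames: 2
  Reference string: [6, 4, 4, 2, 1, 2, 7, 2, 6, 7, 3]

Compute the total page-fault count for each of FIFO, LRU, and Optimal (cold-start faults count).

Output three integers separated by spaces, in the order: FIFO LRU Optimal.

Answer: 9 8 7

Derivation:
--- FIFO ---
  step 0: ref 6 -> FAULT, frames=[6,-] (faults so far: 1)
  step 1: ref 4 -> FAULT, frames=[6,4] (faults so far: 2)
  step 2: ref 4 -> HIT, frames=[6,4] (faults so far: 2)
  step 3: ref 2 -> FAULT, evict 6, frames=[2,4] (faults so far: 3)
  step 4: ref 1 -> FAULT, evict 4, frames=[2,1] (faults so far: 4)
  step 5: ref 2 -> HIT, frames=[2,1] (faults so far: 4)
  step 6: ref 7 -> FAULT, evict 2, frames=[7,1] (faults so far: 5)
  step 7: ref 2 -> FAULT, evict 1, frames=[7,2] (faults so far: 6)
  step 8: ref 6 -> FAULT, evict 7, frames=[6,2] (faults so far: 7)
  step 9: ref 7 -> FAULT, evict 2, frames=[6,7] (faults so far: 8)
  step 10: ref 3 -> FAULT, evict 6, frames=[3,7] (faults so far: 9)
  FIFO total faults: 9
--- LRU ---
  step 0: ref 6 -> FAULT, frames=[6,-] (faults so far: 1)
  step 1: ref 4 -> FAULT, frames=[6,4] (faults so far: 2)
  step 2: ref 4 -> HIT, frames=[6,4] (faults so far: 2)
  step 3: ref 2 -> FAULT, evict 6, frames=[2,4] (faults so far: 3)
  step 4: ref 1 -> FAULT, evict 4, frames=[2,1] (faults so far: 4)
  step 5: ref 2 -> HIT, frames=[2,1] (faults so far: 4)
  step 6: ref 7 -> FAULT, evict 1, frames=[2,7] (faults so far: 5)
  step 7: ref 2 -> HIT, frames=[2,7] (faults so far: 5)
  step 8: ref 6 -> FAULT, evict 7, frames=[2,6] (faults so far: 6)
  step 9: ref 7 -> FAULT, evict 2, frames=[7,6] (faults so far: 7)
  step 10: ref 3 -> FAULT, evict 6, frames=[7,3] (faults so far: 8)
  LRU total faults: 8
--- Optimal ---
  step 0: ref 6 -> FAULT, frames=[6,-] (faults so far: 1)
  step 1: ref 4 -> FAULT, frames=[6,4] (faults so far: 2)
  step 2: ref 4 -> HIT, frames=[6,4] (faults so far: 2)
  step 3: ref 2 -> FAULT, evict 4, frames=[6,2] (faults so far: 3)
  step 4: ref 1 -> FAULT, evict 6, frames=[1,2] (faults so far: 4)
  step 5: ref 2 -> HIT, frames=[1,2] (faults so far: 4)
  step 6: ref 7 -> FAULT, evict 1, frames=[7,2] (faults so far: 5)
  step 7: ref 2 -> HIT, frames=[7,2] (faults so far: 5)
  step 8: ref 6 -> FAULT, evict 2, frames=[7,6] (faults so far: 6)
  step 9: ref 7 -> HIT, frames=[7,6] (faults so far: 6)
  step 10: ref 3 -> FAULT, evict 6, frames=[7,3] (faults so far: 7)
  Optimal total faults: 7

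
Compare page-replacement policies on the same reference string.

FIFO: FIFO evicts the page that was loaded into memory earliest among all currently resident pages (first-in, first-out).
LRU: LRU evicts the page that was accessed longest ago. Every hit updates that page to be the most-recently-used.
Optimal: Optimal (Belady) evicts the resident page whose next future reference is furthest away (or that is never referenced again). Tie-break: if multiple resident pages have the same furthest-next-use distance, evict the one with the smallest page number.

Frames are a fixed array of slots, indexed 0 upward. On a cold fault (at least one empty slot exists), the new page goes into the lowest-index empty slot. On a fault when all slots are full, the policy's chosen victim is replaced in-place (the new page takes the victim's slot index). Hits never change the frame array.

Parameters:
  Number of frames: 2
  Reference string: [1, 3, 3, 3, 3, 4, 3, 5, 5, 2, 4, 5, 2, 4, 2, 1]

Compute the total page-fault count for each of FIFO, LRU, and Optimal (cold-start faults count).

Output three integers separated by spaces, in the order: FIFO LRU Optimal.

--- FIFO ---
  step 0: ref 1 -> FAULT, frames=[1,-] (faults so far: 1)
  step 1: ref 3 -> FAULT, frames=[1,3] (faults so far: 2)
  step 2: ref 3 -> HIT, frames=[1,3] (faults so far: 2)
  step 3: ref 3 -> HIT, frames=[1,3] (faults so far: 2)
  step 4: ref 3 -> HIT, frames=[1,3] (faults so far: 2)
  step 5: ref 4 -> FAULT, evict 1, frames=[4,3] (faults so far: 3)
  step 6: ref 3 -> HIT, frames=[4,3] (faults so far: 3)
  step 7: ref 5 -> FAULT, evict 3, frames=[4,5] (faults so far: 4)
  step 8: ref 5 -> HIT, frames=[4,5] (faults so far: 4)
  step 9: ref 2 -> FAULT, evict 4, frames=[2,5] (faults so far: 5)
  step 10: ref 4 -> FAULT, evict 5, frames=[2,4] (faults so far: 6)
  step 11: ref 5 -> FAULT, evict 2, frames=[5,4] (faults so far: 7)
  step 12: ref 2 -> FAULT, evict 4, frames=[5,2] (faults so far: 8)
  step 13: ref 4 -> FAULT, evict 5, frames=[4,2] (faults so far: 9)
  step 14: ref 2 -> HIT, frames=[4,2] (faults so far: 9)
  step 15: ref 1 -> FAULT, evict 2, frames=[4,1] (faults so far: 10)
  FIFO total faults: 10
--- LRU ---
  step 0: ref 1 -> FAULT, frames=[1,-] (faults so far: 1)
  step 1: ref 3 -> FAULT, frames=[1,3] (faults so far: 2)
  step 2: ref 3 -> HIT, frames=[1,3] (faults so far: 2)
  step 3: ref 3 -> HIT, frames=[1,3] (faults so far: 2)
  step 4: ref 3 -> HIT, frames=[1,3] (faults so far: 2)
  step 5: ref 4 -> FAULT, evict 1, frames=[4,3] (faults so far: 3)
  step 6: ref 3 -> HIT, frames=[4,3] (faults so far: 3)
  step 7: ref 5 -> FAULT, evict 4, frames=[5,3] (faults so far: 4)
  step 8: ref 5 -> HIT, frames=[5,3] (faults so far: 4)
  step 9: ref 2 -> FAULT, evict 3, frames=[5,2] (faults so far: 5)
  step 10: ref 4 -> FAULT, evict 5, frames=[4,2] (faults so far: 6)
  step 11: ref 5 -> FAULT, evict 2, frames=[4,5] (faults so far: 7)
  step 12: ref 2 -> FAULT, evict 4, frames=[2,5] (faults so far: 8)
  step 13: ref 4 -> FAULT, evict 5, frames=[2,4] (faults so far: 9)
  step 14: ref 2 -> HIT, frames=[2,4] (faults so far: 9)
  step 15: ref 1 -> FAULT, evict 4, frames=[2,1] (faults so far: 10)
  LRU total faults: 10
--- Optimal ---
  step 0: ref 1 -> FAULT, frames=[1,-] (faults so far: 1)
  step 1: ref 3 -> FAULT, frames=[1,3] (faults so far: 2)
  step 2: ref 3 -> HIT, frames=[1,3] (faults so far: 2)
  step 3: ref 3 -> HIT, frames=[1,3] (faults so far: 2)
  step 4: ref 3 -> HIT, frames=[1,3] (faults so far: 2)
  step 5: ref 4 -> FAULT, evict 1, frames=[4,3] (faults so far: 3)
  step 6: ref 3 -> HIT, frames=[4,3] (faults so far: 3)
  step 7: ref 5 -> FAULT, evict 3, frames=[4,5] (faults so far: 4)
  step 8: ref 5 -> HIT, frames=[4,5] (faults so far: 4)
  step 9: ref 2 -> FAULT, evict 5, frames=[4,2] (faults so far: 5)
  step 10: ref 4 -> HIT, frames=[4,2] (faults so far: 5)
  step 11: ref 5 -> FAULT, evict 4, frames=[5,2] (faults so far: 6)
  step 12: ref 2 -> HIT, frames=[5,2] (faults so far: 6)
  step 13: ref 4 -> FAULT, evict 5, frames=[4,2] (faults so far: 7)
  step 14: ref 2 -> HIT, frames=[4,2] (faults so far: 7)
  step 15: ref 1 -> FAULT, evict 2, frames=[4,1] (faults so far: 8)
  Optimal total faults: 8

Answer: 10 10 8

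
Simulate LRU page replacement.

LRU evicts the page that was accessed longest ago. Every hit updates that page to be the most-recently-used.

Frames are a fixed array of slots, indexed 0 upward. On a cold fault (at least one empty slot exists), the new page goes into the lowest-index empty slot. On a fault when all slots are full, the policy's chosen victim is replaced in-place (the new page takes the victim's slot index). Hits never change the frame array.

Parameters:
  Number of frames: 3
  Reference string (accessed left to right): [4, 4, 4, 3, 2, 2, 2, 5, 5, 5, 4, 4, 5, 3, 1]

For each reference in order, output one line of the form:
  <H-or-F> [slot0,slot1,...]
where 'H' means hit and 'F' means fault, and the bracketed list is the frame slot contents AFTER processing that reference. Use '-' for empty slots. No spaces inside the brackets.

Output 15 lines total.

F [4,-,-]
H [4,-,-]
H [4,-,-]
F [4,3,-]
F [4,3,2]
H [4,3,2]
H [4,3,2]
F [5,3,2]
H [5,3,2]
H [5,3,2]
F [5,4,2]
H [5,4,2]
H [5,4,2]
F [5,4,3]
F [5,1,3]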